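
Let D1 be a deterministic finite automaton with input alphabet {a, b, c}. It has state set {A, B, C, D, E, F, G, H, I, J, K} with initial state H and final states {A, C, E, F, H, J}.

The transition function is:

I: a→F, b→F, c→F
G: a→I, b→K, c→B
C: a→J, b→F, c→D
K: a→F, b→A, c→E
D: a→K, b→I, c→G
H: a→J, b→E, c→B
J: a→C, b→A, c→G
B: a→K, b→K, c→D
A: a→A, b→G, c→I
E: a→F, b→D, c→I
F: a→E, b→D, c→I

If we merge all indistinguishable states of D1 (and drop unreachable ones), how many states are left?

4

Start with accepting vs non-accepting: {A,C,E,F,H,J} | {B,D,G,I,K}.
On input b, block {A,C,E,F,H,J} splits into {A,E,F} and {C,H,J}.
Refine {B,D,G,I,K} on symbol a: members go to different blocks, giving {B,D,G} and {I,K}.
No further refinement is possible. Final partition (4 blocks): {A,E,F} | {B,D,G} | {C,H,J} | {I,K}.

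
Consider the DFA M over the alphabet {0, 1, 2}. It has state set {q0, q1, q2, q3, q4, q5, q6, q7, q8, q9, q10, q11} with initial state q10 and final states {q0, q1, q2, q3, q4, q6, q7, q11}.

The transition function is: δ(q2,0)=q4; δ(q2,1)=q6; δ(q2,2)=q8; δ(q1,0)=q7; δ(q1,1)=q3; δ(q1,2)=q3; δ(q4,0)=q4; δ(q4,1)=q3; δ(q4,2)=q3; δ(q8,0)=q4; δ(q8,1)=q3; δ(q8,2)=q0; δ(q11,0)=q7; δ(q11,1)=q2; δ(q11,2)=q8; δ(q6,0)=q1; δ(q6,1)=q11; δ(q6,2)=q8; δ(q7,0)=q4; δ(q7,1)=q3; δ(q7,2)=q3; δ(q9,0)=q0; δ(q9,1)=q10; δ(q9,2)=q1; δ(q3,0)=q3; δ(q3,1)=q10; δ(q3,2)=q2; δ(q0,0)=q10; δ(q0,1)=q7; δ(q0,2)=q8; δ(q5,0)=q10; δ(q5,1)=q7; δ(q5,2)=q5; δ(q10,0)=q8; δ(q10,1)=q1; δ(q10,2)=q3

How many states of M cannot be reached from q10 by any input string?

2

Starting at q10 and following transitions, the reachable set is {q0, q1, q2, q3, q4, q6, q7, q8, q10, q11}. That leaves q5, q9 unreachable — 2 in total.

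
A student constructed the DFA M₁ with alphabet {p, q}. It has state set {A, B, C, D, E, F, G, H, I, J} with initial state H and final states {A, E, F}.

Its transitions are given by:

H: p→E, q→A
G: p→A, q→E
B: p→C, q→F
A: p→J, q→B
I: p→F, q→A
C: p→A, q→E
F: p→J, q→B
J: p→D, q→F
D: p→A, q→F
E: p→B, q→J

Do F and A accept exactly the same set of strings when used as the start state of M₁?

Reachable states from the start: {A,B,C,D,E,F,H,J}. Unreachable: {G,I} — drop them.
Initial partition by acceptance: {A,E,F} | {B,C,D,H,J}.
On input p, block {B,C,D,H,J} splits into {C,D,H} and {B,J}.
Stable partition: {A,E,F} | {C,D,H} | {B,J} — 3 equivalence classes.
F and A lie in the same block of the stable partition, so they are equivalent — no string distinguishes them.

Yes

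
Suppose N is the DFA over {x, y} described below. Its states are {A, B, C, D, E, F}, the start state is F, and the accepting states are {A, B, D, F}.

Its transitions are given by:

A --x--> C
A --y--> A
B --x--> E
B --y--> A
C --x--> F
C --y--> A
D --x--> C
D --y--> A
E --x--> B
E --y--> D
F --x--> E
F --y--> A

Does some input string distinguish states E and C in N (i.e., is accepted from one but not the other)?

Every state is reachable, so we keep all 6.
P0 = {A,B,D,F} | {C,E}.
Stable partition: {A,B,D,F} | {C,E} — 2 equivalence classes.
E and C lie in the same block of the stable partition, so they are equivalent — no string distinguishes them.

No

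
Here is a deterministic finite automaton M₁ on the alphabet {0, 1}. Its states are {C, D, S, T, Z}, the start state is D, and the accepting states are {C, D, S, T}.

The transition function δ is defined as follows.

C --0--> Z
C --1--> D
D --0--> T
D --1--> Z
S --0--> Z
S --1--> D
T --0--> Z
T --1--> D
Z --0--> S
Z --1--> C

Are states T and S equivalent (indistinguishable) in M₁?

Yes

Initial partition by acceptance: {C,D,S,T} | {Z}.
Refine {C,D,S,T} on symbol 0: members go to different blocks, giving {C,S,T} and {D}.
No further refinement is possible. Final partition (3 blocks): {C,S,T} | {Z} | {D}.
T and S lie in the same block of the stable partition, so they are equivalent — no string distinguishes them.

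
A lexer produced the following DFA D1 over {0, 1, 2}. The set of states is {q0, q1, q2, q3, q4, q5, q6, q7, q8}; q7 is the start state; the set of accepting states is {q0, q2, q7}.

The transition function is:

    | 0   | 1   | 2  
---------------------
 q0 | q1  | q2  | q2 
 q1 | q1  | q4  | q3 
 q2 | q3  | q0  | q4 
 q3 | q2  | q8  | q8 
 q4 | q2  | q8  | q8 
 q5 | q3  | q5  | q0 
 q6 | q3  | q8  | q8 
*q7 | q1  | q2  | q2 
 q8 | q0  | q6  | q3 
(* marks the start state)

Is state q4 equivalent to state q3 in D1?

Yes

States {q5} cannot be reached from the start state, so discard them.
Start with accepting vs non-accepting: {q0,q2,q7} | {q1,q3,q4,q6,q8}.
Split {q0,q2,q7} by δ(·,2) → {q0,q7} and {q2}.
On input 0, block {q1,q3,q4,q6,q8} splits into {q1,q6} and {q3,q4} and {q8}.
Split {q1,q6} by δ(·,0) → {q1} and {q6}.
Stable partition: {q0,q7} | {q1} | {q2} | {q3,q4} | {q8} | {q6} — 6 equivalence classes.
q4 and q3 lie in the same block of the stable partition, so they are equivalent — no string distinguishes them.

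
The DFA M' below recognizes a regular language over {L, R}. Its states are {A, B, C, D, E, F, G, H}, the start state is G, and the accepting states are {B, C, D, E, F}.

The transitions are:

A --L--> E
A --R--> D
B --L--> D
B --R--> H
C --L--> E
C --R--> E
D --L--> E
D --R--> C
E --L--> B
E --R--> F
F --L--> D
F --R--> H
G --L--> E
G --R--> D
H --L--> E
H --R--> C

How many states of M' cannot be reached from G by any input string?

Starting at G and following transitions, the reachable set is {B, C, D, E, F, G, H}. That leaves A unreachable — 1 in total.

1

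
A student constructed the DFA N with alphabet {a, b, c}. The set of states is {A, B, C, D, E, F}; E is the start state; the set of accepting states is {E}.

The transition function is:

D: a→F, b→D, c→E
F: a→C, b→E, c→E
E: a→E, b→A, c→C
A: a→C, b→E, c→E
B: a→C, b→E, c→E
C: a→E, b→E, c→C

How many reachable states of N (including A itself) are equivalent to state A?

1

Reachable states from the start: {A,C,E}. Unreachable: {B,D,F} — drop them.
Initial partition by acceptance: {E} | {A,C}.
On input a, block {A,C} splits into {A} and {C}.
No further refinement is possible. Final partition (3 blocks): {E} | {A} | {C}.
State A belongs to the block {A}, which has 1 states.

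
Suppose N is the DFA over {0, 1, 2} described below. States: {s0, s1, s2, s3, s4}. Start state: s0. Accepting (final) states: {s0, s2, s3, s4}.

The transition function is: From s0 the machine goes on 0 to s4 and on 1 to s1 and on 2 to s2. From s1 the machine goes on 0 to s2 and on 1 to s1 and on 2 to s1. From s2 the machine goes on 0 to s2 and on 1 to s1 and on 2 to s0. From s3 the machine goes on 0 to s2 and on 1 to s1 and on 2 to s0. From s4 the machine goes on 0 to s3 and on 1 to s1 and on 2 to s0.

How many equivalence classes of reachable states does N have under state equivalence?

All states are reachable from the start state.
Start with accepting vs non-accepting: {s0,s2,s3,s4} | {s1}.
The partition is now stable with 2 blocks: {s0,s2,s3,s4} | {s1}.

2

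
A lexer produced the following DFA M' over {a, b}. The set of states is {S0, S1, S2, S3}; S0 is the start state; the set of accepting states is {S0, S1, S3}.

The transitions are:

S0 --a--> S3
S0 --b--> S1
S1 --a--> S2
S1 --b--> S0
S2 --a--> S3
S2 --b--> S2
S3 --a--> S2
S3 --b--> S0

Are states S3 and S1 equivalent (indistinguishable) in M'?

All states are reachable from the start state.
Initial partition by acceptance: {S0,S1,S3} | {S2}.
Split {S0,S1,S3} by δ(·,a) → {S1,S3} and {S0}.
The partition is now stable with 3 blocks: {S1,S3} | {S2} | {S0}.
S3 and S1 lie in the same block of the stable partition, so they are equivalent — no string distinguishes them.

Yes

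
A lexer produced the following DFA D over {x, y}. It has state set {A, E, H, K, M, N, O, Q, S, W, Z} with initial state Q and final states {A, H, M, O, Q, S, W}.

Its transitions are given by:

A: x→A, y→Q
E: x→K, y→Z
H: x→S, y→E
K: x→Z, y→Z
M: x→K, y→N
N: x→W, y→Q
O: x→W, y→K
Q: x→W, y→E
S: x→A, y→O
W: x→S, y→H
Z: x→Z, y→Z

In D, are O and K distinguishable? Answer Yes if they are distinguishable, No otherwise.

Yes

First remove the unreachable states {M,N}; 9 states remain.
P0 = {A,H,O,Q,S,W} | {E,K,Z}.
Refine {A,H,O,Q,S,W} on symbol y: members go to different blocks, giving {H,O,Q} and {A,S,W}.
No further refinement is possible. Final partition (3 blocks): {H,O,Q} | {E,K,Z} | {A,S,W}.
O and K end up in different blocks, so they are distinguishable. For instance, the string 'ε' is accepted from only O.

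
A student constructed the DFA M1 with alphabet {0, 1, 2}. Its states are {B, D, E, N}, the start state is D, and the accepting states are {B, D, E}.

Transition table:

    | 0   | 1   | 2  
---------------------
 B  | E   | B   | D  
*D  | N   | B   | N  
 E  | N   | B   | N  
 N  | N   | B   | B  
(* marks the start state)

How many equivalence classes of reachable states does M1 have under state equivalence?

3

Every state is reachable, so we keep all 4.
P0 = {B,D,E} | {N}.
Split {B,D,E} by δ(·,0) → {D,E} and {B}.
No further refinement is possible. Final partition (3 blocks): {D,E} | {N} | {B}.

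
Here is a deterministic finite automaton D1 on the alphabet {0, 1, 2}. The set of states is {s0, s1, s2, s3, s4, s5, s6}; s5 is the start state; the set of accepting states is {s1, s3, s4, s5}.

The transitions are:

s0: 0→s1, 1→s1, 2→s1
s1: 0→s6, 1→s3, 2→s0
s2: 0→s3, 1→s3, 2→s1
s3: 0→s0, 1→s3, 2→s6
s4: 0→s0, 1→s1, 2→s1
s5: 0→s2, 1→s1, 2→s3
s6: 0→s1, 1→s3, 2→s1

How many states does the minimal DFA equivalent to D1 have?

3

Reachable states from the start: {s0,s1,s2,s3,s5,s6}. Unreachable: {s4} — drop them.
Initial partition by acceptance: {s1,s3,s5} | {s0,s2,s6}.
Split {s1,s3,s5} by δ(·,2) → {s1,s3} and {s5}.
Stable partition: {s1,s3} | {s0,s2,s6} | {s5} — 3 equivalence classes.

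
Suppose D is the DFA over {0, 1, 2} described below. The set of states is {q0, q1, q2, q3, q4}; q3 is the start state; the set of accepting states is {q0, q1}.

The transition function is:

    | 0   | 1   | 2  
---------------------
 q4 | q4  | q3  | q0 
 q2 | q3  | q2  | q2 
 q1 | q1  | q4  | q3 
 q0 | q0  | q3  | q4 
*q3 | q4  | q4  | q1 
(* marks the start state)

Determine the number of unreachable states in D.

1

Starting at q3 and following transitions, the reachable set is {q0, q1, q3, q4}. That leaves q2 unreachable — 1 in total.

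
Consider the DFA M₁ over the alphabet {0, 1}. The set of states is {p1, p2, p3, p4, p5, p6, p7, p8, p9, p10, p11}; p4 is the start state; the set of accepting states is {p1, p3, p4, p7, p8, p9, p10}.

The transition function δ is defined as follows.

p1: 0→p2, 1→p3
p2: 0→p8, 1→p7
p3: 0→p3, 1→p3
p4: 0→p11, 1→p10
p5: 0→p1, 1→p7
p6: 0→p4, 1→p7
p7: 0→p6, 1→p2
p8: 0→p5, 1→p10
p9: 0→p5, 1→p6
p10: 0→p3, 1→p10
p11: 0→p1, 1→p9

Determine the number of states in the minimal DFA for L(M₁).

4

Initial partition by acceptance: {p1,p3,p4,p7,p8,p9,p10} | {p2,p5,p6,p11}.
Split {p1,p3,p4,p7,p8,p9,p10} by δ(·,0) → {p1,p4,p7,p8,p9} and {p3,p10}.
On input 1, block {p1,p4,p7,p8,p9} splits into {p1,p4,p8} and {p7,p9}.
The partition is now stable with 4 blocks: {p1,p4,p8} | {p2,p5,p6,p11} | {p3,p10} | {p7,p9}.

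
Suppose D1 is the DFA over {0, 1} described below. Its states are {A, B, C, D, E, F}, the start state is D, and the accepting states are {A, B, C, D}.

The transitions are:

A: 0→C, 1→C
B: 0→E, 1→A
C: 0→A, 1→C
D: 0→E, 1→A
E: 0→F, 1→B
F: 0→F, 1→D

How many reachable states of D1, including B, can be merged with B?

Every state is reachable, so we keep all 6.
P0 = {A,B,C,D} | {E,F}.
Split {A,B,C,D} by δ(·,0) → {A,C} and {B,D}.
No further refinement is possible. Final partition (3 blocks): {A,C} | {E,F} | {B,D}.
The equivalence class containing B is {B,D}, of size 2.

2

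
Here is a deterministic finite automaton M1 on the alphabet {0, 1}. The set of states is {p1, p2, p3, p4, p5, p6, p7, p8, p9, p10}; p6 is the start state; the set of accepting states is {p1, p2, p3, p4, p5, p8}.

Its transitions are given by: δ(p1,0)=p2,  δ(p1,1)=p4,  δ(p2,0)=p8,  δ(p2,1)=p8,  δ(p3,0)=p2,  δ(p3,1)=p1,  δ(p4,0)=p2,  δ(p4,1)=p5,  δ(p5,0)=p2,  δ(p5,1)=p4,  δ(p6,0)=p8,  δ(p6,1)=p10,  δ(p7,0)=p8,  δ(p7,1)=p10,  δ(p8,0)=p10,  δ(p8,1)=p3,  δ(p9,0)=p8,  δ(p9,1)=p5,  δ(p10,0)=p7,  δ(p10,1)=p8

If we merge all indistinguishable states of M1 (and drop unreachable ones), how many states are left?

States {p9} cannot be reached from the start state, so discard them.
Start with accepting vs non-accepting: {p1,p2,p3,p4,p5,p8} | {p6,p7,p10}.
On input 0, block {p1,p2,p3,p4,p5,p8} splits into {p1,p2,p3,p4,p5} and {p8}.
Refine {p1,p2,p3,p4,p5} on symbol 0: members go to different blocks, giving {p1,p3,p4,p5} and {p2}.
Split {p6,p7,p10} by δ(·,0) → {p6,p7} and {p10}.
No further refinement is possible. Final partition (5 blocks): {p1,p3,p4,p5} | {p6,p7} | {p8} | {p2} | {p10}.

5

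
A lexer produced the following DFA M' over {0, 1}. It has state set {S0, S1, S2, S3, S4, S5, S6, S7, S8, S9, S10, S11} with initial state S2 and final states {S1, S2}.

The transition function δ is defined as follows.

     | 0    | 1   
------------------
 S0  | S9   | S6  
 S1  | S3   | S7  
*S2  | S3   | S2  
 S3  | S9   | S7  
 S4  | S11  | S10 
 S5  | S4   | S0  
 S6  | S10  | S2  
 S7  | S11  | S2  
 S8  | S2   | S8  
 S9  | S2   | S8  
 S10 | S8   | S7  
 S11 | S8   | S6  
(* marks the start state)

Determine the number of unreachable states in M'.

4

BFS from S2 reaches {S2, S3, S6, S7, S8, S9, S10, S11}; the 4 state(s) S0, S1, S4, S5 are never visited.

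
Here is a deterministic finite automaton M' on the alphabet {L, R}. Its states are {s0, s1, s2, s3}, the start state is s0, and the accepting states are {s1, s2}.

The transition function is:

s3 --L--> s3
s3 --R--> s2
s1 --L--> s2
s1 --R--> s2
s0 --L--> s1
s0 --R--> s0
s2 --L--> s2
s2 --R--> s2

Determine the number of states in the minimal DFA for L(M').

2

First remove the unreachable states {s3}; 3 states remain.
P0 = {s1,s2} | {s0}.
Stable partition: {s1,s2} | {s0} — 2 equivalence classes.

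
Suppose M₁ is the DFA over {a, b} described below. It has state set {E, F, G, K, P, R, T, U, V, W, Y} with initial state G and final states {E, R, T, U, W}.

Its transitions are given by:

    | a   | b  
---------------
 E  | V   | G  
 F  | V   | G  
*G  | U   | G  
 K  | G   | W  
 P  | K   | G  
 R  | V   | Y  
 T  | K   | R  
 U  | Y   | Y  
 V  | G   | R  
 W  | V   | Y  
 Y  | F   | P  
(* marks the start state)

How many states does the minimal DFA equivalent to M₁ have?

States {E,T} cannot be reached from the start state, so discard them.
P0 = {R,U,W} | {F,G,K,P,V,Y}.
Refine {F,G,K,P,V,Y} on symbol a: members go to different blocks, giving {F,K,P,V,Y} and {G}.
On input a, block {F,K,P,V,Y} splits into {F,P,Y} and {K,V}.
Split {R,U,W} by δ(·,a) → {R,W} and {U}.
On input a, block {F,P,Y} splits into {F,P} and {Y}.
Stable partition: {R,W} | {F,P} | {G} | {K,V} | {U} | {Y} — 6 equivalence classes.

6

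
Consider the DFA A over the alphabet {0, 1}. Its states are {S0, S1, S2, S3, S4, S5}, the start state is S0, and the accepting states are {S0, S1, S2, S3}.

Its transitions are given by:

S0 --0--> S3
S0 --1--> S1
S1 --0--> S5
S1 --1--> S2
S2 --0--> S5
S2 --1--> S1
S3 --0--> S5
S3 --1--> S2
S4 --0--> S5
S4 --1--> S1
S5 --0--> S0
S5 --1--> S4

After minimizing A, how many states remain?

4

P0 = {S0,S1,S2,S3} | {S4,S5}.
Split {S0,S1,S2,S3} by δ(·,0) → {S1,S2,S3} and {S0}.
Split {S4,S5} by δ(·,0) → {S4} and {S5}.
The partition is now stable with 4 blocks: {S1,S2,S3} | {S4} | {S0} | {S5}.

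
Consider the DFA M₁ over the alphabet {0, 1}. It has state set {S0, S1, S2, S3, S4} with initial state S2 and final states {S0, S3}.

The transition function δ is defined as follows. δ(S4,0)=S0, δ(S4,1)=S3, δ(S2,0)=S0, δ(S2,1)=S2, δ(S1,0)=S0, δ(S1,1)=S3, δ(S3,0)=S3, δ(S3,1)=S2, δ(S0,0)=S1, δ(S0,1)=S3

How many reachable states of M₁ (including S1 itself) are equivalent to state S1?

Reachable states from the start: {S0,S1,S2,S3}. Unreachable: {S4} — drop them.
Initial partition by acceptance: {S0,S3} | {S1,S2}.
Split {S0,S3} by δ(·,0) → {S0} and {S3}.
Split {S1,S2} by δ(·,1) → {S1} and {S2}.
The partition is now stable with 4 blocks: {S0} | {S1} | {S3} | {S2}.
The equivalence class containing S1 is {S1}, of size 1.

1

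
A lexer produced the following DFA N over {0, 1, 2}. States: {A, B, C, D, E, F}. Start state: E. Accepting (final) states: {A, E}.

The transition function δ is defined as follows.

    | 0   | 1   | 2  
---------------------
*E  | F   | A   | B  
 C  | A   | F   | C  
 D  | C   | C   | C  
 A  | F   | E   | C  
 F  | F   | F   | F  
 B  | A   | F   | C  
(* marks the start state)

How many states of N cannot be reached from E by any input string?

BFS from E reaches {A, B, C, E, F}; the 1 state(s) D are never visited.

1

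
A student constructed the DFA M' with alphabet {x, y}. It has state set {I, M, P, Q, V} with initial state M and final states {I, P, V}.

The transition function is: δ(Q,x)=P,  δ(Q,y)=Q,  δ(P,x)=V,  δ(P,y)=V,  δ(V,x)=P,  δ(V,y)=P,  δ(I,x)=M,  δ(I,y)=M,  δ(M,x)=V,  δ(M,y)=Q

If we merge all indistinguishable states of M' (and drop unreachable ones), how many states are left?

2

States {I} cannot be reached from the start state, so discard them.
Initial partition by acceptance: {P,V} | {M,Q}.
No further refinement is possible. Final partition (2 blocks): {P,V} | {M,Q}.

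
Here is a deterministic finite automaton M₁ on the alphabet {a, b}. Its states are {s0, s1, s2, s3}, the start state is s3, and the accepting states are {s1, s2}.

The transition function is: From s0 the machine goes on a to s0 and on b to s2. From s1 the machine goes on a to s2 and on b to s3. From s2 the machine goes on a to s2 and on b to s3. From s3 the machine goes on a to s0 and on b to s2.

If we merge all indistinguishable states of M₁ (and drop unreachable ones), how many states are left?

States {s1} cannot be reached from the start state, so discard them.
Start with accepting vs non-accepting: {s2} | {s0,s3}.
No further refinement is possible. Final partition (2 blocks): {s2} | {s0,s3}.

2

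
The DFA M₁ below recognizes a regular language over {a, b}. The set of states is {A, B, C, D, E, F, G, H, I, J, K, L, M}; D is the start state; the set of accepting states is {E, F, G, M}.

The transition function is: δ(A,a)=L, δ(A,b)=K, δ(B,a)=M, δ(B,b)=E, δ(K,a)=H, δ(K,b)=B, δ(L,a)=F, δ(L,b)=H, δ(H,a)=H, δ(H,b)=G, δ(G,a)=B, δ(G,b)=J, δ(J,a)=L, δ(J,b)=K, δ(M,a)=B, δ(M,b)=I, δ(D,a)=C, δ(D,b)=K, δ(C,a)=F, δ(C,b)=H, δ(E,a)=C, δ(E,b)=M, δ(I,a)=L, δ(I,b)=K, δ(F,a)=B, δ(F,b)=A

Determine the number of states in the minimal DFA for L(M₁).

7

P0 = {E,F,G,M} | {A,B,C,D,H,I,J,K,L}.
Refine {E,F,G,M} on symbol b: members go to different blocks, giving {F,G,M} and {E}.
Split {A,B,C,D,H,I,J,K,L} by δ(·,a) → {A,D,H,I,J,K} and {B,C,L}.
Refine {A,D,H,I,J,K} on symbol a: members go to different blocks, giving {A,D,I,J} and {H,K}.
Split {B,C,L} by δ(·,b) → {C,L} and {B}.
Refine {H,K} on symbol b: members go to different blocks, giving {H} and {K}.
Stable partition: {F,G,M} | {A,D,I,J} | {E} | {C,L} | {H} | {B} | {K} — 7 equivalence classes.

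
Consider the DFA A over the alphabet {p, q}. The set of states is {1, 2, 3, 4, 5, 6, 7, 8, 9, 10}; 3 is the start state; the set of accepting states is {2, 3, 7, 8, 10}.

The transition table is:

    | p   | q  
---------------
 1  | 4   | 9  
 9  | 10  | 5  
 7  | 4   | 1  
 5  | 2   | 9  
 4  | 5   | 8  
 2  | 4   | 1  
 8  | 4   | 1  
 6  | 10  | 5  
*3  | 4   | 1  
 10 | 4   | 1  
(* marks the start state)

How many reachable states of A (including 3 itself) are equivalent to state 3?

4

States {6,7} cannot be reached from the start state, so discard them.
Start with accepting vs non-accepting: {2,3,8,10} | {1,4,5,9}.
On input p, block {1,4,5,9} splits into {1,4} and {5,9}.
Refine {1,4} on symbol p: members go to different blocks, giving {1} and {4}.
Stable partition: {2,3,8,10} | {1} | {5,9} | {4} — 4 equivalence classes.
The equivalence class containing 3 is {2,3,8,10}, of size 4.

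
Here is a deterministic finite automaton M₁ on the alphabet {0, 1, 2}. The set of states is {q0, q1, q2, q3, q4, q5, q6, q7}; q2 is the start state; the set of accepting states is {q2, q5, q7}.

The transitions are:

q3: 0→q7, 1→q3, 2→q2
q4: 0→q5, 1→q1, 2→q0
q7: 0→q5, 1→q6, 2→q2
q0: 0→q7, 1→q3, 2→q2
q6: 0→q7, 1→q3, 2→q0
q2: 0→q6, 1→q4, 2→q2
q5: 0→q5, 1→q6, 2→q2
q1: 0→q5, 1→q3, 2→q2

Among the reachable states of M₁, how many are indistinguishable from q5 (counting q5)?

2

Initial partition by acceptance: {q2,q5,q7} | {q0,q1,q3,q4,q6}.
On input 0, block {q2,q5,q7} splits into {q5,q7} and {q2}.
Refine {q0,q1,q3,q4,q6} on symbol 2: members go to different blocks, giving {q0,q1,q3} and {q4,q6}.
Stable partition: {q5,q7} | {q0,q1,q3} | {q2} | {q4,q6} — 4 equivalence classes.
The equivalence class containing q5 is {q5,q7}, of size 2.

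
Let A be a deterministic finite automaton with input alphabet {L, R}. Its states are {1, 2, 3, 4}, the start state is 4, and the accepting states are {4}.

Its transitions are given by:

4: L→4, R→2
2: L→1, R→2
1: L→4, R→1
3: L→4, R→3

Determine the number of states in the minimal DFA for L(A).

States {3} cannot be reached from the start state, so discard them.
Start with accepting vs non-accepting: {4} | {1,2}.
Split {1,2} by δ(·,L) → {1} and {2}.
Stable partition: {4} | {1} | {2} — 3 equivalence classes.

3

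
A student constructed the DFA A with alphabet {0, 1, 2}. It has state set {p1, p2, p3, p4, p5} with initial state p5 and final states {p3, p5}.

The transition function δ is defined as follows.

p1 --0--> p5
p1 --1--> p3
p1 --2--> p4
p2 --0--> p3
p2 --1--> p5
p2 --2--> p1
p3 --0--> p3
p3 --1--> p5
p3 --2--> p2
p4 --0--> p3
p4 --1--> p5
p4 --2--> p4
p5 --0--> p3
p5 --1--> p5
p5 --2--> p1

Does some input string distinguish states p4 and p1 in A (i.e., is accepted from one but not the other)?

No

Initial partition by acceptance: {p3,p5} | {p1,p2,p4}.
Stable partition: {p3,p5} | {p1,p2,p4} — 2 equivalence classes.
p4 and p1 lie in the same block of the stable partition, so they are equivalent — no string distinguishes them.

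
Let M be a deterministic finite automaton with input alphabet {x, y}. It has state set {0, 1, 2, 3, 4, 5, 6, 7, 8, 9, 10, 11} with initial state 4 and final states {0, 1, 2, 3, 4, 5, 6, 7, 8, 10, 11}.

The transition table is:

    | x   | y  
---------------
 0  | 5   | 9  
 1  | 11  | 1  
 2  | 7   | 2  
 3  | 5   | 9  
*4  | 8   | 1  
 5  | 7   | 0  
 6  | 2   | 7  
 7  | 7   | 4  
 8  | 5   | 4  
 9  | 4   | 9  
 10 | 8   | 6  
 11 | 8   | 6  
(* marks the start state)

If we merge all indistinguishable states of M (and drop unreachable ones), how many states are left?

10

States {3,10} cannot be reached from the start state, so discard them.
Start with accepting vs non-accepting: {0,1,2,4,5,6,7,8,11} | {9}.
Split {0,1,2,4,5,6,7,8,11} by δ(·,y) → {1,2,4,5,6,7,8,11} and {0}.
Refine {1,2,4,5,6,7,8,11} on symbol y: members go to different blocks, giving {1,2,4,6,7,8,11} and {5}.
Split {1,2,4,6,7,8,11} by δ(·,x) → {1,2,4,6,7,11} and {8}.
Split {1,2,4,6,7,11} by δ(·,x) → {1,2,6,7} and {4,11}.
Refine {1,2,6,7} on symbol x: members go to different blocks, giving {2,6,7} and {1}.
Split {2,6,7} by δ(·,y) → {2,6} and {7}.
On input x, block {2,6} splits into {2} and {6}.
Split {4,11} by δ(·,y) → {4} and {11}.
Stable partition: {2} | {9} | {0} | {5} | {8} | {4} | {1} | {7} | {6} | {11} — 10 equivalence classes.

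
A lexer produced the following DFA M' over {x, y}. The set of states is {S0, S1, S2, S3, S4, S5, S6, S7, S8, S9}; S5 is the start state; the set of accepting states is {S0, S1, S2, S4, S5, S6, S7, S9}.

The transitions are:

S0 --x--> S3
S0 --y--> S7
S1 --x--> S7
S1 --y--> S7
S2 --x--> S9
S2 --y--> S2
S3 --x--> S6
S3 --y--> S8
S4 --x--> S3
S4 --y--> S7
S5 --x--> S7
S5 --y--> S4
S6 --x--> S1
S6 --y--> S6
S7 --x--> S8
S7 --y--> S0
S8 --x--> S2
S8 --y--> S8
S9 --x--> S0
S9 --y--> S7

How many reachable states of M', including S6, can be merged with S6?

2

Initial partition by acceptance: {S0,S1,S2,S4,S5,S6,S7,S9} | {S3,S8}.
On input x, block {S0,S1,S2,S4,S5,S6,S7,S9} splits into {S1,S2,S5,S6,S9} and {S0,S4,S7}.
Split {S1,S2,S5,S6,S9} by δ(·,x) → {S1,S5,S9} and {S2,S6}.
Stable partition: {S1,S5,S9} | {S3,S8} | {S0,S4,S7} | {S2,S6} — 4 equivalence classes.
The equivalence class containing S6 is {S2,S6}, of size 2.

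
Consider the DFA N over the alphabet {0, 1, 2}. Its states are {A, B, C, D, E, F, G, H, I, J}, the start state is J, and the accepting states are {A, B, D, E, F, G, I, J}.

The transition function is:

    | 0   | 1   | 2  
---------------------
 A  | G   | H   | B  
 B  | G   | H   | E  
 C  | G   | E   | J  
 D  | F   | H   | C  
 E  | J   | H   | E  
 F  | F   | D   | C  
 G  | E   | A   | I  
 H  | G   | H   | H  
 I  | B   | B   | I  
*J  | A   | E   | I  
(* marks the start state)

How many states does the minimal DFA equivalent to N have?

First remove the unreachable states {C,D,F}; 7 states remain.
Initial partition by acceptance: {A,B,E,G,I,J} | {H}.
Refine {A,B,E,G,I,J} on symbol 1: members go to different blocks, giving {A,B,E} and {G,I,J}.
Stable partition: {A,B,E} | {H} | {G,I,J} — 3 equivalence classes.

3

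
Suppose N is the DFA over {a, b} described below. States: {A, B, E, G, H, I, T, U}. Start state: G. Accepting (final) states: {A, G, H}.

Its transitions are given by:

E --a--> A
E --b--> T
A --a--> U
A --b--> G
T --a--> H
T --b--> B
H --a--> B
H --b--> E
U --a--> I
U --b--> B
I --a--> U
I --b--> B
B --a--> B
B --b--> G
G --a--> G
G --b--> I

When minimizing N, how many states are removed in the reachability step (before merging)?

4

No path from G leads to A, E, H, T; the other 4 states are all reachable.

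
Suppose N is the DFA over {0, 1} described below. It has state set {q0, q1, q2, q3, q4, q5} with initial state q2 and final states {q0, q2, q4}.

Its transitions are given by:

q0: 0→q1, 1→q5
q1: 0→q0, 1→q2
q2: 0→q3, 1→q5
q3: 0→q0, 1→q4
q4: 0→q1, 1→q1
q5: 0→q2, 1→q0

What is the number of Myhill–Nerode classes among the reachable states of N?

2

Every state is reachable, so we keep all 6.
Start with accepting vs non-accepting: {q0,q2,q4} | {q1,q3,q5}.
No further refinement is possible. Final partition (2 blocks): {q0,q2,q4} | {q1,q3,q5}.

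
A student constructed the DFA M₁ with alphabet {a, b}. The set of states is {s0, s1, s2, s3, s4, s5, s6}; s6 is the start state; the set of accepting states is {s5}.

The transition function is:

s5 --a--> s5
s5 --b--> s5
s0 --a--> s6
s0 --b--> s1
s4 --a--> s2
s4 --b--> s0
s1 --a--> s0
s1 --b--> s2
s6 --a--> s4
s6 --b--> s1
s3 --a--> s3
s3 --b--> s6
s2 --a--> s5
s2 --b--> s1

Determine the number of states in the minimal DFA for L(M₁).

Reachable states from the start: {s0,s1,s2,s4,s5,s6}. Unreachable: {s3} — drop them.
Initial partition by acceptance: {s5} | {s0,s1,s2,s4,s6}.
Split {s0,s1,s2,s4,s6} by δ(·,a) → {s0,s1,s4,s6} and {s2}.
Refine {s0,s1,s4,s6} on symbol a: members go to different blocks, giving {s0,s1,s6} and {s4}.
On input a, block {s0,s1,s6} splits into {s0,s1} and {s6}.
Split {s0,s1} by δ(·,a) → {s0} and {s1}.
Stable partition: {s5} | {s0} | {s2} | {s4} | {s6} | {s1} — 6 equivalence classes.

6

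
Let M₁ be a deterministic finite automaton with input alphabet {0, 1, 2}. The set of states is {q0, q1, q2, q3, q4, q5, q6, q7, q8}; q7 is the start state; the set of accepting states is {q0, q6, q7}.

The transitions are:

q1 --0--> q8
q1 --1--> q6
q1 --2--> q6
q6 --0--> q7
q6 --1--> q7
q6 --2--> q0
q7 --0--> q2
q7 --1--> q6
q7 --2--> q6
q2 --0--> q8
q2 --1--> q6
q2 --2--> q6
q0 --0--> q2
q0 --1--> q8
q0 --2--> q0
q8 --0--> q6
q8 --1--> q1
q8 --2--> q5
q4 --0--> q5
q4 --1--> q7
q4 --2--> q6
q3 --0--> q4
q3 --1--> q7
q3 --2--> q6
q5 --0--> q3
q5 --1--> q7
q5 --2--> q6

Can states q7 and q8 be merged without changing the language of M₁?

Every state is reachable, so we keep all 9.
Start with accepting vs non-accepting: {q0,q6,q7} | {q1,q2,q3,q4,q5,q8}.
On input 0, block {q0,q6,q7} splits into {q0,q7} and {q6}.
On input 1, block {q0,q7} splits into {q0} and {q7}.
Split {q1,q2,q3,q4,q5,q8} by δ(·,0) → {q1,q2,q3,q4,q5} and {q8}.
Refine {q1,q2,q3,q4,q5} on symbol 0: members go to different blocks, giving {q3,q4,q5} and {q1,q2}.
The partition is now stable with 6 blocks: {q0} | {q3,q4,q5} | {q6} | {q7} | {q8} | {q1,q2}.
q7 and q8 end up in different blocks, so they are distinguishable. For instance, the string 'ε' is accepted from only q7.

No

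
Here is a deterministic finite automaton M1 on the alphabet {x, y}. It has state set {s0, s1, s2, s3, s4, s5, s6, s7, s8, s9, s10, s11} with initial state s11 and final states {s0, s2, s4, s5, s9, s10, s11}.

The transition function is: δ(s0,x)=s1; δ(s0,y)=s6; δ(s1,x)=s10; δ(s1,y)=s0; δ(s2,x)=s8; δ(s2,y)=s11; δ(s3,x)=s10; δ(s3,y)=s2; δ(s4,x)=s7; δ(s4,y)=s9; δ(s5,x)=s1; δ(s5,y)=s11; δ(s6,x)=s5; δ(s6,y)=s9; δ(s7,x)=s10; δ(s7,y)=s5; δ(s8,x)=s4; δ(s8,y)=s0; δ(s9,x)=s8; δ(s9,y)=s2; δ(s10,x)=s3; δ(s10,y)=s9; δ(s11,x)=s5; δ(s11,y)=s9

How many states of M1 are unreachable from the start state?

0

Every one of the 12 states is reachable from s11.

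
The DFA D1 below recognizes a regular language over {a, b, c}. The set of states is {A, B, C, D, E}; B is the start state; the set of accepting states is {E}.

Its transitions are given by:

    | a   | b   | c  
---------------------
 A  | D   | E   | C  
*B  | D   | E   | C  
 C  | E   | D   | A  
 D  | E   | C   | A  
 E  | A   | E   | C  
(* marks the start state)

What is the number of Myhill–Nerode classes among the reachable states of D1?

Initial partition by acceptance: {E} | {A,B,C,D}.
Refine {A,B,C,D} on symbol a: members go to different blocks, giving {A,B} and {C,D}.
No further refinement is possible. Final partition (3 blocks): {E} | {A,B} | {C,D}.

3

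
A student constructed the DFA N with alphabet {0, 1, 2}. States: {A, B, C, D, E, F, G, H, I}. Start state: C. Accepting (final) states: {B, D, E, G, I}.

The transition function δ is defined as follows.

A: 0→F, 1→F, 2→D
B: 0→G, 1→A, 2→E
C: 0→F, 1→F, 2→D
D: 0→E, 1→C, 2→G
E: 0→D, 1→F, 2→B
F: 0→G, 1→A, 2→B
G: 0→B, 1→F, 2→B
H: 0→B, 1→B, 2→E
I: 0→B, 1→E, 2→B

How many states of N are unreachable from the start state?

BFS from C reaches {A, B, C, D, E, F, G}; the 2 state(s) H, I are never visited.

2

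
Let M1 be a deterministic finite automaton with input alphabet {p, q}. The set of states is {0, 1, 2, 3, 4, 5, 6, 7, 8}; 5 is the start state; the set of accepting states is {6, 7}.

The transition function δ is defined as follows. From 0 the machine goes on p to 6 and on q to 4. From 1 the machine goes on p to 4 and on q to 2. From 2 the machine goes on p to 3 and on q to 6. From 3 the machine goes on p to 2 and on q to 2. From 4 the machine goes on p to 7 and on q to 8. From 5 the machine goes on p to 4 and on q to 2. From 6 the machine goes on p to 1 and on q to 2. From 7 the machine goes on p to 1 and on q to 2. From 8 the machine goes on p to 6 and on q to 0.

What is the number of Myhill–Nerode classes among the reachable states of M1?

5

P0 = {6,7} | {0,1,2,3,4,5,8}.
Split {0,1,2,3,4,5,8} by δ(·,p) → {1,2,3,5} and {0,4,8}.
Split {1,2,3,5} by δ(·,p) → {1,5} and {2,3}.
Split {2,3} by δ(·,q) → {2} and {3}.
No further refinement is possible. Final partition (5 blocks): {6,7} | {1,5} | {0,4,8} | {2} | {3}.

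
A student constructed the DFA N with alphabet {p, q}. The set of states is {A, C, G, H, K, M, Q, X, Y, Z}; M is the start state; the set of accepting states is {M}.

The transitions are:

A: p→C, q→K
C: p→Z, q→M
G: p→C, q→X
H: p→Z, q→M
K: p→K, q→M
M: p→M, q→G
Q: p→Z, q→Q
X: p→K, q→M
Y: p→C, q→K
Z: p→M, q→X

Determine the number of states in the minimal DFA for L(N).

5

First remove the unreachable states {A,H,Q,Y}; 6 states remain.
Initial partition by acceptance: {M} | {C,G,K,X,Z}.
On input p, block {C,G,K,X,Z} splits into {C,G,K,X} and {Z}.
Split {C,G,K,X} by δ(·,p) → {G,K,X} and {C}.
Refine {G,K,X} on symbol p: members go to different blocks, giving {K,X} and {G}.
Stable partition: {M} | {K,X} | {Z} | {C} | {G} — 5 equivalence classes.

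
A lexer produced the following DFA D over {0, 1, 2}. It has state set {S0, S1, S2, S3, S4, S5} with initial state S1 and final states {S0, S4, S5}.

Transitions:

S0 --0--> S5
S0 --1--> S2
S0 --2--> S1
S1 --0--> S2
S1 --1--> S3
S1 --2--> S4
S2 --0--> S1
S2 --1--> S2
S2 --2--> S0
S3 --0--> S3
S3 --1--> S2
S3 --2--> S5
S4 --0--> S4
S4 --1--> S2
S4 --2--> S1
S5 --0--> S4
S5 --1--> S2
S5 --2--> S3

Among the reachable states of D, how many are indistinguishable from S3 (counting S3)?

Every state is reachable, so we keep all 6.
Initial partition by acceptance: {S0,S4,S5} | {S1,S2,S3}.
The partition is now stable with 2 blocks: {S0,S4,S5} | {S1,S2,S3}.
The equivalence class containing S3 is {S1,S2,S3}, of size 3.

3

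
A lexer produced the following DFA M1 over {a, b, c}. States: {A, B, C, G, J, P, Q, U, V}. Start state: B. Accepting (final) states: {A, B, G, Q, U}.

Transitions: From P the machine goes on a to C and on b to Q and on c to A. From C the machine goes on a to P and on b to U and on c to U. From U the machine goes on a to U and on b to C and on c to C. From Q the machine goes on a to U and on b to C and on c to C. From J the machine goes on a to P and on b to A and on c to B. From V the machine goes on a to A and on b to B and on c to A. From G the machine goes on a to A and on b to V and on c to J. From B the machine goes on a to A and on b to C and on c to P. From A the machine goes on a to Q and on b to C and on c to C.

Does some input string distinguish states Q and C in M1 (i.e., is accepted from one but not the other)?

States {G,J,V} cannot be reached from the start state, so discard them.
P0 = {A,B,Q,U} | {C,P}.
Stable partition: {A,B,Q,U} | {C,P} — 2 equivalence classes.
Q and C end up in different blocks, so they are distinguishable. For instance, the string 'ε' is accepted from only Q.

Yes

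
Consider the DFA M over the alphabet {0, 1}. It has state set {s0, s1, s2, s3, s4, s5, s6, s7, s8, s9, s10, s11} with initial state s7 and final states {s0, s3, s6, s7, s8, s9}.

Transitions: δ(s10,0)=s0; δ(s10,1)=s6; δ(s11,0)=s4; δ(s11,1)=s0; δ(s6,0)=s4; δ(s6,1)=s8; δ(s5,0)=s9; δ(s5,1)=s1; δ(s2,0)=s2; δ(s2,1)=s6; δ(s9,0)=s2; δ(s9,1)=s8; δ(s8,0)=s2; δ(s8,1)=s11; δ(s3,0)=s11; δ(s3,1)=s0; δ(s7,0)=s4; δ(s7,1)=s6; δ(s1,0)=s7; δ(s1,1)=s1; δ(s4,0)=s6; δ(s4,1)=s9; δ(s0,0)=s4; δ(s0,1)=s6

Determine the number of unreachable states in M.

Starting at s7 and following transitions, the reachable set is {s0, s2, s4, s6, s7, s8, s9, s11}. That leaves s1, s3, s5, s10 unreachable — 4 in total.

4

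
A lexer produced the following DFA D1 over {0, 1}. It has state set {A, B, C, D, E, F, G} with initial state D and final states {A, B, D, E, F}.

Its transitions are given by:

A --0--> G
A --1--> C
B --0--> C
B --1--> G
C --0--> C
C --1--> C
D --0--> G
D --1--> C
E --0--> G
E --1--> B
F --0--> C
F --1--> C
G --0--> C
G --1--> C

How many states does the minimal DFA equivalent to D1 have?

Reachable states from the start: {C,D,G}. Unreachable: {A,B,E,F} — drop them.
P0 = {D} | {C,G}.
Stable partition: {D} | {C,G} — 2 equivalence classes.

2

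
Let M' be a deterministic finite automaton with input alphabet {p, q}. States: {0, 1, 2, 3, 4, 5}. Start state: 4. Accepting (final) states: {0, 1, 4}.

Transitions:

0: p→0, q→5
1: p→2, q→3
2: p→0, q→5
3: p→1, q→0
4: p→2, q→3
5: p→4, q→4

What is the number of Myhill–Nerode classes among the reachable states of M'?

5

P0 = {0,1,4} | {2,3,5}.
Refine {0,1,4} on symbol p: members go to different blocks, giving {1,4} and {0}.
On input p, block {2,3,5} splits into {3,5} and {2}.
On input q, block {3,5} splits into {3} and {5}.
Stable partition: {1,4} | {3} | {0} | {2} | {5} — 5 equivalence classes.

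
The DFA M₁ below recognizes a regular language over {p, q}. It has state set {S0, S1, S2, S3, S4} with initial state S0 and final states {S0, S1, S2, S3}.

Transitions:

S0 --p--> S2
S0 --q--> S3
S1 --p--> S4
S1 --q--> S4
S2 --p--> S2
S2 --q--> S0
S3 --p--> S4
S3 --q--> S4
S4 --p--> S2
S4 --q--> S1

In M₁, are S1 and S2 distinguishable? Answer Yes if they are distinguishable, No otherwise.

Yes

Start with accepting vs non-accepting: {S0,S1,S2,S3} | {S4}.
Refine {S0,S1,S2,S3} on symbol p: members go to different blocks, giving {S0,S2} and {S1,S3}.
On input q, block {S0,S2} splits into {S0} and {S2}.
The partition is now stable with 4 blocks: {S0} | {S4} | {S1,S3} | {S2}.
S1 and S2 end up in different blocks, so they are distinguishable. For instance, the string 'p' is accepted from only S2.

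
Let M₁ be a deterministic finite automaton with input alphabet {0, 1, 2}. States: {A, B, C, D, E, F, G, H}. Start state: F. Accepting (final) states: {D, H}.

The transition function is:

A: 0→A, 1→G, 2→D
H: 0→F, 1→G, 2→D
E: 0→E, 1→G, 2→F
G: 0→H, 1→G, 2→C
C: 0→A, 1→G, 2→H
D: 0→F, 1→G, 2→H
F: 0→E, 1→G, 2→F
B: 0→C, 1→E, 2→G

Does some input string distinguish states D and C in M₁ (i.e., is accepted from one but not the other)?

States {B} cannot be reached from the start state, so discard them.
Initial partition by acceptance: {D,H} | {A,C,E,F,G}.
On input 0, block {A,C,E,F,G} splits into {A,C,E,F} and {G}.
Refine {A,C,E,F} on symbol 2: members go to different blocks, giving {A,C} and {E,F}.
No further refinement is possible. Final partition (4 blocks): {D,H} | {A,C} | {G} | {E,F}.
D and C end up in different blocks, so they are distinguishable. For instance, the string 'ε' is accepted from only D.

Yes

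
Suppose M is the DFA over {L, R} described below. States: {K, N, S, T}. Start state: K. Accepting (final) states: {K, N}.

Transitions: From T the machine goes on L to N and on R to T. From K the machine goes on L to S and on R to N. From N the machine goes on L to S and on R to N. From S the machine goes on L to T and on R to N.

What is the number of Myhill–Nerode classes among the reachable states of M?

3

Start with accepting vs non-accepting: {K,N} | {S,T}.
Refine {S,T} on symbol L: members go to different blocks, giving {S} and {T}.
Stable partition: {K,N} | {S} | {T} — 3 equivalence classes.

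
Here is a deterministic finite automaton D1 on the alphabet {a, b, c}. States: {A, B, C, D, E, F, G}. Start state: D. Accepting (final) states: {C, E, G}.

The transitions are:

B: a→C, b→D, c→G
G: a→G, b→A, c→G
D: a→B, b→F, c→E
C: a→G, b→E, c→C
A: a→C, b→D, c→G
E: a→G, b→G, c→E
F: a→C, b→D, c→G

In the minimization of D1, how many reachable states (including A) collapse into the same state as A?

3

Every state is reachable, so we keep all 7.
P0 = {C,E,G} | {A,B,D,F}.
Split {C,E,G} by δ(·,b) → {C,E} and {G}.
Refine {C,E} on symbol b: members go to different blocks, giving {C} and {E}.
Refine {A,B,D,F} on symbol a: members go to different blocks, giving {A,B,F} and {D}.
Stable partition: {C} | {A,B,F} | {G} | {E} | {D} — 5 equivalence classes.
The equivalence class containing A is {A,B,F}, of size 3.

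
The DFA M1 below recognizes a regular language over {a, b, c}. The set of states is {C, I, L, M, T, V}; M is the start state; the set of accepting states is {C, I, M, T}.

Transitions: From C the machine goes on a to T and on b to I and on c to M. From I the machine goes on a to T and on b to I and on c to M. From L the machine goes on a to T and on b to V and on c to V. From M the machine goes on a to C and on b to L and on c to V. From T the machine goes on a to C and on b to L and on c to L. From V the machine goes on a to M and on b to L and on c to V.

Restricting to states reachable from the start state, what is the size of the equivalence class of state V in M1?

All states are reachable from the start state.
Initial partition by acceptance: {C,I,M,T} | {L,V}.
Split {C,I,M,T} by δ(·,b) → {M,T} and {C,I}.
Stable partition: {M,T} | {L,V} | {C,I} — 3 equivalence classes.
The equivalence class containing V is {L,V}, of size 2.

2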